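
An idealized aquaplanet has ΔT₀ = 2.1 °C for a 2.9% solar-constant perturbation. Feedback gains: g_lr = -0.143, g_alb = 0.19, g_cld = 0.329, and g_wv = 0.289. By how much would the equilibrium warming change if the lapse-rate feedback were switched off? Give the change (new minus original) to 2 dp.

4.67 °C

Original: g = 0.665, ΔT = 2.1/(1−0.665) = 6.2687 °C.
Without lapse-rate: g' = 0.808, ΔT' = 2.1/(1−0.808) = 10.9375 °C.
Change = 10.9375 − 6.2687 = 4.67 °C.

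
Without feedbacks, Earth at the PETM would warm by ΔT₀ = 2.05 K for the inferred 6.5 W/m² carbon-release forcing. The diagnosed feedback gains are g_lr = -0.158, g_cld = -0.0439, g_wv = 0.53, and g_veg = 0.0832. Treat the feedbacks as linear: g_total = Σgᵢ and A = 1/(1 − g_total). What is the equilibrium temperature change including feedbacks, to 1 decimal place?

Total gain g = -0.158 − 0.0439 + 0.53 + 0.0832 = 0.4113.
Amplification A = 1/(1 − 0.4113) = 1.699.
ΔT = 2.05 × 1.699 = 3.5 K.

3.5 K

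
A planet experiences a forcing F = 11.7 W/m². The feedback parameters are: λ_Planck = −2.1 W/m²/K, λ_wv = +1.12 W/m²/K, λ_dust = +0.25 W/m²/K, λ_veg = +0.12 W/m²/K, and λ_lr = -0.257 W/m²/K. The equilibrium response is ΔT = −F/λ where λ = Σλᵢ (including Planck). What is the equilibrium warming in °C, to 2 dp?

Net feedback parameter λ = (−2.1) + (+1.12) + (+0.25) + (+0.12) + (-0.257) = -0.867 W/m²/K.
ΔT = −F/λ = −11.7/(-0.867) = 13.49 °C.

13.49 °C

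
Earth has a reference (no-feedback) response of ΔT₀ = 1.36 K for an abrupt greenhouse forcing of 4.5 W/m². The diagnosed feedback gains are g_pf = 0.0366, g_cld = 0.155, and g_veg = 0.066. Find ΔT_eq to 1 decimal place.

1.8 K

Total gain g = 0.0366 + 0.155 + 0.066 = 0.2576.
Amplification A = 1/(1 − 0.2576) = 1.347.
ΔT = 1.36 × 1.347 = 1.8 K.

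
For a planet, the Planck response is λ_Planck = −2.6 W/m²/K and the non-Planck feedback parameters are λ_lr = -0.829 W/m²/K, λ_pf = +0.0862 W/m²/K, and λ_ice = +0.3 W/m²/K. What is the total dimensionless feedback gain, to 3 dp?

Convert to gains: g_lr = -0.829/2.6 = -0.3188; g_pf = 0.0862/2.6 = 0.03315; g_ice = 0.3/2.6 = 0.1154.
Total gain g = -0.17025.

-0.170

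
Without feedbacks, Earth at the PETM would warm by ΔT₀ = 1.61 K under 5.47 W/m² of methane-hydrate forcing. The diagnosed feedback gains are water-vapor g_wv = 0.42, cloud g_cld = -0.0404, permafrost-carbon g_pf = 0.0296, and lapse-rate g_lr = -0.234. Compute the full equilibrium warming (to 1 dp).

2.0 K

Total gain g = 0.42 − 0.0404 + 0.0296 − 0.234 = 0.1752.
Amplification A = 1/(1 − 0.1752) = 1.212.
ΔT = 1.61 × 1.212 = 2.0 K.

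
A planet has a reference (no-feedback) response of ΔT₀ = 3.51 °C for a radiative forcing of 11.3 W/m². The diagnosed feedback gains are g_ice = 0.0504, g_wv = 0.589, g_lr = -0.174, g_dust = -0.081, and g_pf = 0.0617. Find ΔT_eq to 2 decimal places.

6.34 °C

Total gain g = 0.0504 + 0.589 − 0.174 − 0.081 + 0.0617 = 0.4461.
Amplification A = 1/(1 − 0.4461) = 1.805.
ΔT = 3.51 × 1.805 = 6.34 °C.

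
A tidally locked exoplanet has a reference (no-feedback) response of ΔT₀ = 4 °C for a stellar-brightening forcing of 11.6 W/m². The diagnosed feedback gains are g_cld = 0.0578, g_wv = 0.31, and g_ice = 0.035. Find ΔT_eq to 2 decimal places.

6.70 °C

Total gain g = 0.0578 + 0.31 + 0.035 = 0.4028.
Amplification A = 1/(1 − 0.4028) = 1.674.
ΔT = 4 × 1.674 = 6.70 °C.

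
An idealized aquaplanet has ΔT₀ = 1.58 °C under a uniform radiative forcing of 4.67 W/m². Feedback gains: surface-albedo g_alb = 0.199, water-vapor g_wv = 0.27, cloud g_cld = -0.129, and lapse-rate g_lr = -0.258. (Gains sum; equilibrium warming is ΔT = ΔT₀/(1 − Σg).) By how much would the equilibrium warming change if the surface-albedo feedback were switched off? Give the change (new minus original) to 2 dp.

Original: g = 0.082, ΔT = 1.58/(1−0.082) = 1.7211 °C.
Without surface-albedo: g' = -0.117, ΔT' = 1.58/(1+0.117) = 1.4145 °C.
Change = 1.4145 − 1.7211 = -0.31 °C.

-0.31 °C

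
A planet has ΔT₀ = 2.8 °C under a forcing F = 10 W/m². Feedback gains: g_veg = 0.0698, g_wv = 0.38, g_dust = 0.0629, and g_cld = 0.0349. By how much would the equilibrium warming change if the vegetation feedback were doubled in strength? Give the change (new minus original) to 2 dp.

1.13 °C

Original: g = 0.5476, ΔT = 2.8/(1−0.5476) = 6.1892 °C.
With doubled vegetation: g' = 0.6174, ΔT' = 2.8/(1−0.6174) = 7.3183 °C.
Change = 7.3183 − 6.1892 = 1.13 °C.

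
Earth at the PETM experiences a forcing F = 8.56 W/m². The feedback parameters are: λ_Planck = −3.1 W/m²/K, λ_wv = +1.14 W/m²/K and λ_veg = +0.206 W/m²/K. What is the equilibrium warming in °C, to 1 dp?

4.9 °C

Net feedback parameter λ = (−3.1) + (+1.14) + (+0.206) = -1.754 W/m²/K.
ΔT = −F/λ = −8.56/(-1.754) = 4.9 °C.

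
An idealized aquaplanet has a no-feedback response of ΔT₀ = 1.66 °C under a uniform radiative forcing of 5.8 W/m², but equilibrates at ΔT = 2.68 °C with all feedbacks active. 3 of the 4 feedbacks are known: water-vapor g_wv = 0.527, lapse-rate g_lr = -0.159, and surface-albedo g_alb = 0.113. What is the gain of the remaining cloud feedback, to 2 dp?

Amplification A = ΔT/ΔT₀ = 2.68/1.66 = 1.614.
Total gain g = 1 − 1/A = 1 − 1/1.614 = 0.3804.
Known gains sum to 0.527 − 0.159 + 0.113 = 0.481.
g_cld = 0.3804 − 0.481 = -0.10.

-0.10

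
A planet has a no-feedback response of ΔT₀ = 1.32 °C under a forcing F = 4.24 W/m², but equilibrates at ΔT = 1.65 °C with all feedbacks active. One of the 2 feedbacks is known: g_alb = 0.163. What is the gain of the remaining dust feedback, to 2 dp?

0.04

Amplification A = ΔT/ΔT₀ = 1.65/1.32 = 1.25.
Total gain g = 1 − 1/A = 1 − 1/1.25 = 0.2.
The known gain is 0.163.
g_dust = 0.2 − 0.163 = 0.04.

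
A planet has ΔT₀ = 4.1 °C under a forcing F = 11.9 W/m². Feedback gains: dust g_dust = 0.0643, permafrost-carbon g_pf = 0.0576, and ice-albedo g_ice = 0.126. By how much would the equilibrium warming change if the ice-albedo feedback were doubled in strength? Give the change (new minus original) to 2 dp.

1.10 °C

Original: g = 0.2479, ΔT = 4.1/(1−0.2479) = 5.4514 °C.
With doubled ice-albedo: g' = 0.3739, ΔT' = 4.1/(1−0.3739) = 6.5485 °C.
Change = 6.5485 − 5.4514 = 1.10 °C.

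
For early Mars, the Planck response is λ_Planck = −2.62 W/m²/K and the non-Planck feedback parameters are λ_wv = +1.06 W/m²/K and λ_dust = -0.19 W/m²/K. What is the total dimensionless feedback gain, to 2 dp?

0.33

Convert to gains: g_wv = 1.06/2.62 = 0.4046; g_dust = -0.19/2.62 = -0.07252.
Total gain g = 0.33208.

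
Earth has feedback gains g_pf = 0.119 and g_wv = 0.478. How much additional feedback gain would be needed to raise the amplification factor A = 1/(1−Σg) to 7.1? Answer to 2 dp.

0.26

Current total gain = 0.597.
Target gain for A = 7.1: g* = 1 − 1/7.1 = 0.8592.
Additional gain needed = 0.8592 − 0.597 = 0.26.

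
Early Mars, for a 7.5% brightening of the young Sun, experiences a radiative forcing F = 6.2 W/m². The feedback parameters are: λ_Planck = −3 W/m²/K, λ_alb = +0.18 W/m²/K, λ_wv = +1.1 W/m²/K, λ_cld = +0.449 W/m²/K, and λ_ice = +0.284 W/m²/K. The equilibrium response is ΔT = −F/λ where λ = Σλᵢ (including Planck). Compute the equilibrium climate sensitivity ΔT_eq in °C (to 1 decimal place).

6.3 °C

Net feedback parameter λ = (−3) + (+0.18) + (+1.1) + (+0.449) + (+0.284) = -0.987 W/m²/K.
ΔT = −F/λ = −6.2/(-0.987) = 6.3 °C.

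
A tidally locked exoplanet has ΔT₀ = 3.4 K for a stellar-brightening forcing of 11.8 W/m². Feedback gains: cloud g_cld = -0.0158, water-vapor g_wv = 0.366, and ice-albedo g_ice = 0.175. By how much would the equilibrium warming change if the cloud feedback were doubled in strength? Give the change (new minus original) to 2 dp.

Original: g = 0.5252, ΔT = 3.4/(1−0.5252) = 7.1609 K.
With doubled cloud: g' = 0.5094, ΔT' = 3.4/(1−0.5094) = 6.9303 K.
Change = 6.9303 − 7.1609 = -0.23 K.

-0.23 K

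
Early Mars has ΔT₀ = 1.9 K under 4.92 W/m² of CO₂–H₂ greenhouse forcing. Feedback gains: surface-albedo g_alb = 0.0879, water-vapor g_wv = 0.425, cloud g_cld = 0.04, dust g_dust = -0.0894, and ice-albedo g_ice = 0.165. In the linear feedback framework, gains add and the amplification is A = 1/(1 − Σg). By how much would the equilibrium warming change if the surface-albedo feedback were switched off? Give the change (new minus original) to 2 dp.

-0.98 K

Original: g = 0.6285, ΔT = 1.9/(1−0.6285) = 5.1144 K.
Without surface-albedo: g' = 0.5406, ΔT' = 1.9/(1−0.5406) = 4.1358 K.
Change = 4.1358 − 5.1144 = -0.98 K.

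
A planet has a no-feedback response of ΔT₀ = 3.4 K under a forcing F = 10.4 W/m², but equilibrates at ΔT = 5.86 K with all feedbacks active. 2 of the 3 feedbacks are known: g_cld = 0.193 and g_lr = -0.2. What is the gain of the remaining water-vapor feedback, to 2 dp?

0.43

Amplification A = ΔT/ΔT₀ = 5.86/3.4 = 1.724.
Total gain g = 1 − 1/A = 1 − 1/1.724 = 0.42.
Known gains sum to 0.193 − 0.2 = -0.007.
g_wv = 0.42 + 0.007 = 0.43.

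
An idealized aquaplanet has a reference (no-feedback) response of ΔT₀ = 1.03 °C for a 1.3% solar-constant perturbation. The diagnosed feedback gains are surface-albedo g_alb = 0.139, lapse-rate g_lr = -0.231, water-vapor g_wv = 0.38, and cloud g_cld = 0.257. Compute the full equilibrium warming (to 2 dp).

2.26 °C

Total gain g = 0.139 − 0.231 + 0.38 + 0.257 = 0.545.
Amplification A = 1/(1 − 0.545) = 2.198.
ΔT = 1.03 × 2.198 = 2.26 °C.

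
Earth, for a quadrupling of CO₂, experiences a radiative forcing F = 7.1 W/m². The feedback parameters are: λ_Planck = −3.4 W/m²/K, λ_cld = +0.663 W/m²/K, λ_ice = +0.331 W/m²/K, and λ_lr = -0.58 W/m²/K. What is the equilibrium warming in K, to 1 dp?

2.4 K

Net feedback parameter λ = (−3.4) + (+0.663) + (+0.331) + (-0.58) = -2.986 W/m²/K.
ΔT = −F/λ = −7.1/(-2.986) = 2.4 K.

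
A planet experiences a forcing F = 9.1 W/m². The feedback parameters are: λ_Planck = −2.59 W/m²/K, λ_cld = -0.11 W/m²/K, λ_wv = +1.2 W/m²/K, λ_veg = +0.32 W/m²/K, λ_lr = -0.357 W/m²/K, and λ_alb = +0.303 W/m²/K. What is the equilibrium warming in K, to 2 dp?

7.37 K

Net feedback parameter λ = (−2.59) + (-0.11) + (+1.2) + (+0.32) + (-0.357) + (+0.303) = -1.234 W/m²/K.
ΔT = −F/λ = −9.1/(-1.234) = 7.37 K.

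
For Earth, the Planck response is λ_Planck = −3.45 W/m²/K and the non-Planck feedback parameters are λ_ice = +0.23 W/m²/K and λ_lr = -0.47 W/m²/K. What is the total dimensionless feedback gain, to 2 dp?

-0.07

Convert to gains: g_ice = 0.23/3.45 = 0.06667; g_lr = -0.47/3.45 = -0.1362.
Total gain g = -0.06953.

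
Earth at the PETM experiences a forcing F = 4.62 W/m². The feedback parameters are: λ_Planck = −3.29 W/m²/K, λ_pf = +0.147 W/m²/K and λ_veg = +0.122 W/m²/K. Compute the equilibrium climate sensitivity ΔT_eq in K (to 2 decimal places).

Net feedback parameter λ = (−3.29) + (+0.147) + (+0.122) = -3.021 W/m²/K.
ΔT = −F/λ = −4.62/(-3.021) = 1.53 K.

1.53 K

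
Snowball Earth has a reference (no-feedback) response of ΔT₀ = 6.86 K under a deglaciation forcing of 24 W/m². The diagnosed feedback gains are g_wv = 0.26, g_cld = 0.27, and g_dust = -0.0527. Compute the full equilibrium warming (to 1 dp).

13.1 K

Total gain g = 0.26 + 0.27 − 0.0527 = 0.4773.
Amplification A = 1/(1 − 0.4773) = 1.913.
ΔT = 6.86 × 1.913 = 13.1 K.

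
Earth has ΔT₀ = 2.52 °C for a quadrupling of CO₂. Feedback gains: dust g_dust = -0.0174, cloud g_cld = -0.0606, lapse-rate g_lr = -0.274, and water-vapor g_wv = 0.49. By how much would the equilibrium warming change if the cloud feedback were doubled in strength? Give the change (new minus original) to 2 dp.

Original: g = 0.138, ΔT = 2.52/(1−0.138) = 2.9234 °C.
With doubled cloud: g' = 0.0774, ΔT' = 2.52/(1−0.0774) = 2.7314 °C.
Change = 2.7314 − 2.9234 = -0.19 °C.

-0.19 °C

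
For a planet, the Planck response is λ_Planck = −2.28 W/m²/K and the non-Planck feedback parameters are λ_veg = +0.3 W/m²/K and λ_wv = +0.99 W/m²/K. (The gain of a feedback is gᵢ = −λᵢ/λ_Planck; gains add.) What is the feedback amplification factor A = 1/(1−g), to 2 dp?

Convert to gains: g_veg = 0.3/2.28 = 0.1316; g_wv = 0.99/2.28 = 0.4342.
Total gain g = 0.5658.
A = 1/(1 − 0.5658) = 2.30.

2.30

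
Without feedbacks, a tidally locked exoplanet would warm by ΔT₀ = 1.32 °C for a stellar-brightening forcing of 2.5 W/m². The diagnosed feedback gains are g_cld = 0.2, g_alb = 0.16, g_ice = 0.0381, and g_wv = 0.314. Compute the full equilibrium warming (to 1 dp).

4.6 °C

Total gain g = 0.2 + 0.16 + 0.0381 + 0.314 = 0.7121.
Amplification A = 1/(1 − 0.7121) = 3.473.
ΔT = 1.32 × 3.473 = 4.6 °C.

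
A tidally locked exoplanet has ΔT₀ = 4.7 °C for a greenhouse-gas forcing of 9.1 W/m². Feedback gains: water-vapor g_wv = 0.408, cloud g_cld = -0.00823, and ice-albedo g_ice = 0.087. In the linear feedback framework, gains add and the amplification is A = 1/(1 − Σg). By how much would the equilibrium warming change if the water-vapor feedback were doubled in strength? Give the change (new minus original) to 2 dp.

35.51 °C

Original: g = 0.48677, ΔT = 4.7/(1−0.48677) = 9.1577 °C.
With doubled water-vapor: g' = 0.89477, ΔT' = 4.7/(1−0.89477) = 44.6641 °C.
Change = 44.6641 − 9.1577 = 35.51 °C.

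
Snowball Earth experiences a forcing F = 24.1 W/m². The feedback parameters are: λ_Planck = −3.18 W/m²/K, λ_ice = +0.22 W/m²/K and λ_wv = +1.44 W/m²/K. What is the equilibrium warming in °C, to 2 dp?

Net feedback parameter λ = (−3.18) + (+0.22) + (+1.44) = -1.52 W/m²/K.
ΔT = −F/λ = −24.1/(-1.52) = 15.86 °C.

15.86 °C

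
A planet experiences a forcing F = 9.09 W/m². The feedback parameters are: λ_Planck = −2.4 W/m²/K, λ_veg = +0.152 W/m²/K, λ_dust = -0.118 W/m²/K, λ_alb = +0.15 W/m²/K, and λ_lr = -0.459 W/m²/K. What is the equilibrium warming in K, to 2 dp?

Net feedback parameter λ = (−2.4) + (+0.152) + (-0.118) + (+0.15) + (-0.459) = -2.675 W/m²/K.
ΔT = −F/λ = −9.09/(-2.675) = 3.40 K.

3.40 K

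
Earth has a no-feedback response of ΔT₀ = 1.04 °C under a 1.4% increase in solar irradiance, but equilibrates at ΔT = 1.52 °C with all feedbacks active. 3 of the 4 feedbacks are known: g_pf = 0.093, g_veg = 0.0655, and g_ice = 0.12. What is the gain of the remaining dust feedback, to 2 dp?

Amplification A = ΔT/ΔT₀ = 1.52/1.04 = 1.462.
Total gain g = 1 − 1/A = 1 − 1/1.462 = 0.316.
Known gains sum to 0.093 + 0.0655 + 0.12 = 0.2785.
g_dust = 0.316 − 0.2785 = 0.04.

0.04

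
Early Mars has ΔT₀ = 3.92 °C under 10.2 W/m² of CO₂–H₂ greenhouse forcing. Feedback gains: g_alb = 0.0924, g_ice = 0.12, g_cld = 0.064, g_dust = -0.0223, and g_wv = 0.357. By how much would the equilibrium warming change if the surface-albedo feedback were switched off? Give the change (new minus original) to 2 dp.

Original: g = 0.6111, ΔT = 3.92/(1−0.6111) = 10.0797 °C.
Without surface-albedo: g' = 0.5187, ΔT' = 3.92/(1−0.5187) = 8.1446 °C.
Change = 8.1446 − 10.0797 = -1.94 °C.

-1.94 °C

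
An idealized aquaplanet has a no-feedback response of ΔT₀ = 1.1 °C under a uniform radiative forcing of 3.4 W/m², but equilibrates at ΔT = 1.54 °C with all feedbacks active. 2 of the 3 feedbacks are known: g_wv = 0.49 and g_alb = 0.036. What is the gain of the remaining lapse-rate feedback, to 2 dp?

-0.24

Amplification A = ΔT/ΔT₀ = 1.54/1.1 = 1.4.
Total gain g = 1 − 1/A = 1 − 1/1.4 = 0.2857.
Known gains sum to 0.49 + 0.036 = 0.526.
g_lr = 0.2857 − 0.526 = -0.24.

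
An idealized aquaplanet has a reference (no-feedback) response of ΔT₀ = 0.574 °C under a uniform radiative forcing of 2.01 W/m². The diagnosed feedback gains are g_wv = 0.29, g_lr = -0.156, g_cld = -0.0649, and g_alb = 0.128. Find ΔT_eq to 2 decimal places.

Total gain g = 0.29 − 0.156 − 0.0649 + 0.128 = 0.1971.
Amplification A = 1/(1 − 0.1971) = 1.245.
ΔT = 0.574 × 1.245 = 0.71 °C.

0.71 °C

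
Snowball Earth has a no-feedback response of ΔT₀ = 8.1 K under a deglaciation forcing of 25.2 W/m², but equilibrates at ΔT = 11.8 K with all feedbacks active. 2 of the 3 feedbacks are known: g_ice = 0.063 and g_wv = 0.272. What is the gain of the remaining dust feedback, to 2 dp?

Amplification A = ΔT/ΔT₀ = 11.8/8.1 = 1.457.
Total gain g = 1 − 1/A = 1 − 1/1.457 = 0.3137.
Known gains sum to 0.063 + 0.272 = 0.335.
g_dust = 0.3137 − 0.335 = -0.02.

-0.02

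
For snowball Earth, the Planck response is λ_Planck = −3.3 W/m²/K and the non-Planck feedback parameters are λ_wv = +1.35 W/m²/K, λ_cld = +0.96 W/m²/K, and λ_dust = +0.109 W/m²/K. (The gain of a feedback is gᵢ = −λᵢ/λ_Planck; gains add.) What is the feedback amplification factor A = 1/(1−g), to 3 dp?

3.746

Convert to gains: g_wv = 1.35/3.3 = 0.4091; g_cld = 0.96/3.3 = 0.2909; g_dust = 0.109/3.3 = 0.03303.
Total gain g = 0.73303.
A = 1/(1 − 0.73303) = 3.746.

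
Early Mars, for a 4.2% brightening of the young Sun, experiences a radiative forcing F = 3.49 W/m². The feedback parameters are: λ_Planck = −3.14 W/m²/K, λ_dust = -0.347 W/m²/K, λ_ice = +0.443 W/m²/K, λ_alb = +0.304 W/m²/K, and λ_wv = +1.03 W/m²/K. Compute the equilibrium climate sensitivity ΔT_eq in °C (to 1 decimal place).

Net feedback parameter λ = (−3.14) + (-0.347) + (+0.443) + (+0.304) + (+1.03) = -1.71 W/m²/K.
ΔT = −F/λ = −3.49/(-1.71) = 2.0 °C.

2.0 °C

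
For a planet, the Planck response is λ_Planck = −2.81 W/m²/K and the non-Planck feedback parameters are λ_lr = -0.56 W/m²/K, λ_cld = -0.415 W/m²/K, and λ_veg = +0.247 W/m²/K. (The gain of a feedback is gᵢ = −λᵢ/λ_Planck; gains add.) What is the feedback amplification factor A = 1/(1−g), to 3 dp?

0.794

Convert to gains: g_lr = -0.56/2.81 = -0.1993; g_cld = -0.415/2.81 = -0.1477; g_veg = 0.247/2.81 = 0.0879.
Total gain g = -0.2591.
A = 1/(1 + 0.2591) = 0.794.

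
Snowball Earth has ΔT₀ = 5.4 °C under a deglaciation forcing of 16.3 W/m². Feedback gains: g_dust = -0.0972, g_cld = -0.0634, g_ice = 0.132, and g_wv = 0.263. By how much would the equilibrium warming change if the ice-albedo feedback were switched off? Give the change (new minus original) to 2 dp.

Original: g = 0.2344, ΔT = 5.4/(1−0.2344) = 7.0533 °C.
Without ice-albedo: g' = 0.1024, ΔT' = 5.4/(1−0.1024) = 6.0160 °C.
Change = 6.0160 − 7.0533 = -1.04 °C.

-1.04 °C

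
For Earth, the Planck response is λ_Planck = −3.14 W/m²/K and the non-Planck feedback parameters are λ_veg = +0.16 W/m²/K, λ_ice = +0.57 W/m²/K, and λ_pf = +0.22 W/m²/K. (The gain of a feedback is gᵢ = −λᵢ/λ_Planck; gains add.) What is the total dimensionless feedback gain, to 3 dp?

0.303

Convert to gains: g_veg = 0.16/3.14 = 0.05096; g_ice = 0.57/3.14 = 0.1815; g_pf = 0.22/3.14 = 0.07006.
Total gain g = 0.30252.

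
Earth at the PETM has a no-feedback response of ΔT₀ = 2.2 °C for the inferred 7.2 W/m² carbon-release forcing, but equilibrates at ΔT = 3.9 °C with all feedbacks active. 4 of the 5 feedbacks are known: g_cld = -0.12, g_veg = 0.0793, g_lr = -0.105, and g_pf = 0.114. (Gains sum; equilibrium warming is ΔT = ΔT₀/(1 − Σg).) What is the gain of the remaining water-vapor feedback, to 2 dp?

Amplification A = ΔT/ΔT₀ = 3.9/2.2 = 1.773.
Total gain g = 1 − 1/A = 1 − 1/1.773 = 0.436.
Known gains sum to -0.12 + 0.0793 − 0.105 + 0.114 = -0.0317.
g_wv = 0.436 + 0.0317 = 0.47.

0.47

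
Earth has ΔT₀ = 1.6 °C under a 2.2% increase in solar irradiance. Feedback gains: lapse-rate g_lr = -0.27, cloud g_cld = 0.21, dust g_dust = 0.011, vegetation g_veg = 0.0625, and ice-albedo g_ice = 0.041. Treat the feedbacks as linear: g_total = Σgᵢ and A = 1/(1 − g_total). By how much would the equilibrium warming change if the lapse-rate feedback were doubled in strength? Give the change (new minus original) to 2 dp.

Original: g = 0.0545, ΔT = 1.6/(1−0.0545) = 1.6922 °C.
With doubled lapse-rate: g' = -0.2155, ΔT' = 1.6/(1+0.2155) = 1.3163 °C.
Change = 1.3163 − 1.6922 = -0.38 °C.

-0.38 °C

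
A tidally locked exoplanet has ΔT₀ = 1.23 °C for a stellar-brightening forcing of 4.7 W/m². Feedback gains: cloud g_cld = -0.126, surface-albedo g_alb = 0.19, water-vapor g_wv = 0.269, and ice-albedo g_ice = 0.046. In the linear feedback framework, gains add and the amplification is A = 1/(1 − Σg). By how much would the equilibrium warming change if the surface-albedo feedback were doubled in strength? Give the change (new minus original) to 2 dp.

0.87 °C

Original: g = 0.379, ΔT = 1.23/(1−0.379) = 1.9807 °C.
With doubled surface-albedo: g' = 0.569, ΔT' = 1.23/(1−0.569) = 2.8538 °C.
Change = 2.8538 − 1.9807 = 0.87 °C.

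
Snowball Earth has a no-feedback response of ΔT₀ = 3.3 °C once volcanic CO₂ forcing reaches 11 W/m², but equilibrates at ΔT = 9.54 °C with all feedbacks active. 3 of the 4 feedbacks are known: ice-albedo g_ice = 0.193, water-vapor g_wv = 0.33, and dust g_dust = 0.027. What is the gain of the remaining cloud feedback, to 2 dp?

Amplification A = ΔT/ΔT₀ = 9.54/3.3 = 2.891.
Total gain g = 1 − 1/A = 1 − 1/2.891 = 0.6541.
Known gains sum to 0.193 + 0.33 + 0.027 = 0.55.
g_cld = 0.6541 − 0.55 = 0.10.

0.10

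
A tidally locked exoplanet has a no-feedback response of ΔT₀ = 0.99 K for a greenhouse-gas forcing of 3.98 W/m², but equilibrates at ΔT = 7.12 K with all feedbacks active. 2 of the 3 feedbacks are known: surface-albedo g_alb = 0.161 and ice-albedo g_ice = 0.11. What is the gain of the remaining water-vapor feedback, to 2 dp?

Amplification A = ΔT/ΔT₀ = 7.12/0.99 = 7.192.
Total gain g = 1 − 1/A = 1 − 1/7.192 = 0.861.
Known gains sum to 0.161 + 0.11 = 0.271.
g_wv = 0.861 − 0.271 = 0.59.

0.59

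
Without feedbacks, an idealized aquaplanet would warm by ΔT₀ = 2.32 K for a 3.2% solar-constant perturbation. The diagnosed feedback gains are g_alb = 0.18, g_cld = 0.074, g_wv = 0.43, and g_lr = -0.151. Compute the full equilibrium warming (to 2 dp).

4.97 K

Total gain g = 0.18 + 0.074 + 0.43 − 0.151 = 0.533.
Amplification A = 1/(1 − 0.533) = 2.141.
ΔT = 2.32 × 2.141 = 4.97 K.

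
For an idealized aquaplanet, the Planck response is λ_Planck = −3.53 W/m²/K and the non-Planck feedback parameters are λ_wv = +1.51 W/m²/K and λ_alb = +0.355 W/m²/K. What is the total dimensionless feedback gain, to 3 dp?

0.528

Convert to gains: g_wv = 1.51/3.53 = 0.4278; g_alb = 0.355/3.53 = 0.1006.
Total gain g = 0.5284.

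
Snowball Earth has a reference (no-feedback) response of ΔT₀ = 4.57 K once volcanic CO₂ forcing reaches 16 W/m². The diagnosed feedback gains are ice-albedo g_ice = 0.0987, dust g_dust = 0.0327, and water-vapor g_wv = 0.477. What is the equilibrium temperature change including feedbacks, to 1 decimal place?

11.7 K

Total gain g = 0.0987 + 0.0327 + 0.477 = 0.6084.
Amplification A = 1/(1 − 0.6084) = 2.554.
ΔT = 4.57 × 2.554 = 11.7 K.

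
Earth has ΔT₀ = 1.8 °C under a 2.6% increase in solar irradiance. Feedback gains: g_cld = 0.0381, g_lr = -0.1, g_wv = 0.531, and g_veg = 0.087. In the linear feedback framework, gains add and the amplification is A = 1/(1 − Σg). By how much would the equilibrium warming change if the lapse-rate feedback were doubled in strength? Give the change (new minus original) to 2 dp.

-0.75 °C

Original: g = 0.5561, ΔT = 1.8/(1−0.5561) = 4.0550 °C.
With doubled lapse-rate: g' = 0.4561, ΔT' = 1.8/(1−0.4561) = 3.3094 °C.
Change = 3.3094 − 4.0550 = -0.75 °C.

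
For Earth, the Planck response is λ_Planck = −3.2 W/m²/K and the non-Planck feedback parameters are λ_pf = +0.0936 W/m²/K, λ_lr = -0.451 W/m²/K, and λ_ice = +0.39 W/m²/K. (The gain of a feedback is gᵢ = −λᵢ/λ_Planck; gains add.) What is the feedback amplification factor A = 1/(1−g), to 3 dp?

Convert to gains: g_pf = 0.0936/3.2 = 0.02925; g_lr = -0.451/3.2 = -0.1409; g_ice = 0.39/3.2 = 0.1219.
Total gain g = 0.01025.
A = 1/(1 − 0.01025) = 1.010.

1.010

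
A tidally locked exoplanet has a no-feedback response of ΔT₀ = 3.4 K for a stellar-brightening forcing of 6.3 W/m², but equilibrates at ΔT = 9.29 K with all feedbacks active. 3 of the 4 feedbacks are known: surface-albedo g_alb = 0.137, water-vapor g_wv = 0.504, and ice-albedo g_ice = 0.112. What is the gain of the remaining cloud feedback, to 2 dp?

-0.12

Amplification A = ΔT/ΔT₀ = 9.29/3.4 = 2.732.
Total gain g = 1 − 1/A = 1 − 1/2.732 = 0.634.
Known gains sum to 0.137 + 0.504 + 0.112 = 0.753.
g_cld = 0.634 − 0.753 = -0.12.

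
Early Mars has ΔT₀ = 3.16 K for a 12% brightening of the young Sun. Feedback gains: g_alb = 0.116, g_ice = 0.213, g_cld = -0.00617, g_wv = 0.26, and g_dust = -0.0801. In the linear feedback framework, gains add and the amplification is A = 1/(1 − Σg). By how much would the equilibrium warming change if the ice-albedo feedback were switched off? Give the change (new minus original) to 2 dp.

Original: g = 0.50273, ΔT = 3.16/(1−0.50273) = 6.3547 K.
Without ice-albedo: g' = 0.28973, ΔT' = 3.16/(1−0.28973) = 4.4490 K.
Change = 4.4490 − 6.3547 = -1.91 K.

-1.91 K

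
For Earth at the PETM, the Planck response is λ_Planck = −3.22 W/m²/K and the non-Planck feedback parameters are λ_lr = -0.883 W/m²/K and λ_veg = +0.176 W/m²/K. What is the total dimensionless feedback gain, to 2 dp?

-0.22

Convert to gains: g_lr = -0.883/3.22 = -0.2742; g_veg = 0.176/3.22 = 0.05466.
Total gain g = -0.21954.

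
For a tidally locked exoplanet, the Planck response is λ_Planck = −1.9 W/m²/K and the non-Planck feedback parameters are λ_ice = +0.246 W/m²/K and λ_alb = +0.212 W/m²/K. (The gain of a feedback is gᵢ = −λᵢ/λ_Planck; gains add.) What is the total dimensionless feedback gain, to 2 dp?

0.24

Convert to gains: g_ice = 0.246/1.9 = 0.1295; g_alb = 0.212/1.9 = 0.1116.
Total gain g = 0.2411.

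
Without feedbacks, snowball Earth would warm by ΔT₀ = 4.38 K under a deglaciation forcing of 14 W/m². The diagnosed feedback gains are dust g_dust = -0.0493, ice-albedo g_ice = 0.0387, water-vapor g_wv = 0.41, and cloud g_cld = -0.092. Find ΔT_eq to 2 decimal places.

Total gain g = -0.0493 + 0.0387 + 0.41 − 0.092 = 0.3074.
Amplification A = 1/(1 − 0.3074) = 1.444.
ΔT = 4.38 × 1.444 = 6.32 K.

6.32 K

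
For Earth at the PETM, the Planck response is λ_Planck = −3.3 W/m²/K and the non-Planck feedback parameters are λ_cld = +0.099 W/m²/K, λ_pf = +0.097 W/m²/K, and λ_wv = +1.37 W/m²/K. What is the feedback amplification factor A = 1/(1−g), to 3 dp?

1.903

Convert to gains: g_cld = 0.099/3.3 = 0.03; g_pf = 0.097/3.3 = 0.02939; g_wv = 1.37/3.3 = 0.4152.
Total gain g = 0.47459.
A = 1/(1 − 0.47459) = 1.903.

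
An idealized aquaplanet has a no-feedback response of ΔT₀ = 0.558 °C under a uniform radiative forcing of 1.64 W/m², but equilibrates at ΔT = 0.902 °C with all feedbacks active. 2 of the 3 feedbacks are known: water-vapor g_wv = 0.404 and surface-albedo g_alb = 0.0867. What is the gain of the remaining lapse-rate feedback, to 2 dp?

-0.11

Amplification A = ΔT/ΔT₀ = 0.902/0.558 = 1.616.
Total gain g = 1 − 1/A = 1 − 1/1.616 = 0.3812.
Known gains sum to 0.404 + 0.0867 = 0.4907.
g_lr = 0.3812 − 0.4907 = -0.11.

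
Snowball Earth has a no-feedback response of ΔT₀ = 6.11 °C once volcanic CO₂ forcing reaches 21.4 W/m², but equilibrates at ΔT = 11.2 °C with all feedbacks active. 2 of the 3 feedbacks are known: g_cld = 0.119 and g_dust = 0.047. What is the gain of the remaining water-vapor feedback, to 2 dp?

Amplification A = ΔT/ΔT₀ = 11.2/6.11 = 1.833.
Total gain g = 1 − 1/A = 1 − 1/1.833 = 0.4544.
Known gains sum to 0.119 + 0.047 = 0.166.
g_wv = 0.4544 − 0.166 = 0.29.

0.29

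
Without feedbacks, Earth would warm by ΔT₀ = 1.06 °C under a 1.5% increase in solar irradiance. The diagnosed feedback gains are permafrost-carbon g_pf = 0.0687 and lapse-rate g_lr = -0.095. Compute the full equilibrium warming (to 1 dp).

1.0 °C

Total gain g = 0.0687 − 0.095 = -0.0263.
Amplification A = 1/(1 + 0.0263) = 0.9744.
ΔT = 1.06 × 0.9744 = 1.0 °C.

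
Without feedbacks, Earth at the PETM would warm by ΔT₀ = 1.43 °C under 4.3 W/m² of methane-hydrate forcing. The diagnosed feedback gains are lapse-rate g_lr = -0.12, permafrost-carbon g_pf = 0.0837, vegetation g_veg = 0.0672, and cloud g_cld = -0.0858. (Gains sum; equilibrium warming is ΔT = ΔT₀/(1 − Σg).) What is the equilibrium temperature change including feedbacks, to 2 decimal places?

Total gain g = -0.12 + 0.0837 + 0.0672 − 0.0858 = -0.0549.
Amplification A = 1/(1 + 0.0549) = 0.948.
ΔT = 1.43 × 0.948 = 1.36 °C.

1.36 °C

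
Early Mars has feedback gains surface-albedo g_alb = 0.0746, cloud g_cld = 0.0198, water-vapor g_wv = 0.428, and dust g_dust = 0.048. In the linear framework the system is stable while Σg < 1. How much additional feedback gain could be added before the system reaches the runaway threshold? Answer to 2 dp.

0.43

Current total gain = 0.0746 + 0.0198 + 0.428 + 0.048 = 0.5704.
Margin to runaway = 1 − 0.5704 = 0.43.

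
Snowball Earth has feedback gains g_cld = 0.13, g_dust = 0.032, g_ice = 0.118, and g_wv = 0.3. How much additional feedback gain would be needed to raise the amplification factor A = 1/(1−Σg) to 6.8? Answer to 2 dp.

0.27

Current total gain = 0.58.
Target gain for A = 6.8: g* = 1 − 1/6.8 = 0.8529.
Additional gain needed = 0.8529 − 0.58 = 0.27.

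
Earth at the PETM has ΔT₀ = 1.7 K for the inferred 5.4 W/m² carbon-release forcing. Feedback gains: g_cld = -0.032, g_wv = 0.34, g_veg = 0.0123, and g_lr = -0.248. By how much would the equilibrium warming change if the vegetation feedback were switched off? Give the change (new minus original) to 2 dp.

-0.02 K

Original: g = 0.0723, ΔT = 1.7/(1−0.0723) = 1.8325 K.
Without vegetation: g' = 0.06, ΔT' = 1.7/(1−0.06) = 1.8085 K.
Change = 1.8085 − 1.8325 = -0.02 K.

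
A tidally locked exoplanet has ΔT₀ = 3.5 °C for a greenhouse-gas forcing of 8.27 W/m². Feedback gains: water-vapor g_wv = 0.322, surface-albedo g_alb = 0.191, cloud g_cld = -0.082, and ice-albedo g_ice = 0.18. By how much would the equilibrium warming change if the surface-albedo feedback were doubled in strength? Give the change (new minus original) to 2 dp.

8.68 °C

Original: g = 0.611, ΔT = 3.5/(1−0.611) = 8.9974 °C.
With doubled surface-albedo: g' = 0.802, ΔT' = 3.5/(1−0.802) = 17.6768 °C.
Change = 17.6768 − 8.9974 = 8.68 °C.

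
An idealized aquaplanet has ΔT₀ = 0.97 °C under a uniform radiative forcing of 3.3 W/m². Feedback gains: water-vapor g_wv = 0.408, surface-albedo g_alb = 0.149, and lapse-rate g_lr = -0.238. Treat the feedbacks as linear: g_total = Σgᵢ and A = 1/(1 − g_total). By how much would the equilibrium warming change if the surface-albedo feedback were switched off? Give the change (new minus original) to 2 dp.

-0.26 °C

Original: g = 0.319, ΔT = 0.97/(1−0.319) = 1.4244 °C.
Without surface-albedo: g' = 0.17, ΔT' = 0.97/(1−0.17) = 1.1687 °C.
Change = 1.1687 − 1.4244 = -0.26 °C.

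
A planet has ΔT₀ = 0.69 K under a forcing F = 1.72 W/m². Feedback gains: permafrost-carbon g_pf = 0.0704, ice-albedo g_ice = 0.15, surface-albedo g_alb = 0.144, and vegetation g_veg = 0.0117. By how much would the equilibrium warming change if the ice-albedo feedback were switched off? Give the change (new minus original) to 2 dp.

-0.21 K

Original: g = 0.3761, ΔT = 0.69/(1−0.3761) = 1.1059 K.
Without ice-albedo: g' = 0.2261, ΔT' = 0.69/(1−0.2261) = 0.8916 K.
Change = 0.8916 − 1.1059 = -0.21 K.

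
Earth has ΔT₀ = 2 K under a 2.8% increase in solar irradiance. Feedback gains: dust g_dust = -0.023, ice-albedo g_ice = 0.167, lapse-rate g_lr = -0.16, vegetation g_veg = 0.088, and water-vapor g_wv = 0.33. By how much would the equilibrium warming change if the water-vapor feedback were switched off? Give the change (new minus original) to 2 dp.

Original: g = 0.402, ΔT = 2/(1−0.402) = 3.3445 K.
Without water-vapor: g' = 0.072, ΔT' = 2/(1−0.072) = 2.1552 K.
Change = 2.1552 − 3.3445 = -1.19 K.

-1.19 K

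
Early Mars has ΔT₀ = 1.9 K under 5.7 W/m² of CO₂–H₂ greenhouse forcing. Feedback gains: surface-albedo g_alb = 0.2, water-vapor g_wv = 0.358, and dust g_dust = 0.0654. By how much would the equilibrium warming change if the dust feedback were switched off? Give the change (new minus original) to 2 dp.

Original: g = 0.6234, ΔT = 1.9/(1−0.6234) = 5.0451 K.
Without dust: g' = 0.558, ΔT' = 1.9/(1−0.558) = 4.2986 K.
Change = 4.2986 − 5.0451 = -0.75 K.

-0.75 K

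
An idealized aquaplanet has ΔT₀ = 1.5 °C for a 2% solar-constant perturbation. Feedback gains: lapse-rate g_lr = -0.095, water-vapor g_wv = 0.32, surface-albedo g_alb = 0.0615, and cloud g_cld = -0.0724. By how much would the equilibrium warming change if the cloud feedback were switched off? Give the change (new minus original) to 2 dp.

Original: g = 0.2141, ΔT = 1.5/(1−0.2141) = 1.9086 °C.
Without cloud: g' = 0.2865, ΔT' = 1.5/(1−0.2865) = 2.1023 °C.
Change = 2.1023 − 1.9086 = 0.19 °C.

0.19 °C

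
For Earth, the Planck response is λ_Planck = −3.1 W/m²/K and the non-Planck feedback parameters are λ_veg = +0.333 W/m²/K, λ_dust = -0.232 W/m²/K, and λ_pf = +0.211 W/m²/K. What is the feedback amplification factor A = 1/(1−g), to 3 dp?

1.112

Convert to gains: g_veg = 0.333/3.1 = 0.1074; g_dust = -0.232/3.1 = -0.07484; g_pf = 0.211/3.1 = 0.06806.
Total gain g = 0.10062.
A = 1/(1 − 0.10062) = 1.112.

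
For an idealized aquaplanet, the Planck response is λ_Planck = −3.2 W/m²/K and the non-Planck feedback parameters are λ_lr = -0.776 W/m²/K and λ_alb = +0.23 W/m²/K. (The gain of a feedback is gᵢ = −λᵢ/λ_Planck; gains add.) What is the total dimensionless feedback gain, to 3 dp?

-0.171

Convert to gains: g_lr = -0.776/3.2 = -0.2425; g_alb = 0.23/3.2 = 0.07187.
Total gain g = -0.17063.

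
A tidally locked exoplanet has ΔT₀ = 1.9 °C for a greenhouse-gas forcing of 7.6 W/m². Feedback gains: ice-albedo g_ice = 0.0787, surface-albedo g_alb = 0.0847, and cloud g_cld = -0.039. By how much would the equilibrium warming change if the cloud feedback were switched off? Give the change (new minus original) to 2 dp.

0.10 °C

Original: g = 0.1244, ΔT = 1.9/(1−0.1244) = 2.1699 °C.
Without cloud: g' = 0.1634, ΔT' = 1.9/(1−0.1634) = 2.2711 °C.
Change = 2.2711 − 2.1699 = 0.10 °C.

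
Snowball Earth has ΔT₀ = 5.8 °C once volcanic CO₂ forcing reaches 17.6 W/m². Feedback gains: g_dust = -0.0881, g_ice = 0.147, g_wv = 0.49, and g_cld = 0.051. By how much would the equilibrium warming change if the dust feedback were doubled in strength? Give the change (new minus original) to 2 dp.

Original: g = 0.5999, ΔT = 5.8/(1−0.5999) = 14.4964 °C.
With doubled dust: g' = 0.5118, ΔT' = 5.8/(1−0.5118) = 11.8804 °C.
Change = 11.8804 − 14.4964 = -2.62 °C.

-2.62 °C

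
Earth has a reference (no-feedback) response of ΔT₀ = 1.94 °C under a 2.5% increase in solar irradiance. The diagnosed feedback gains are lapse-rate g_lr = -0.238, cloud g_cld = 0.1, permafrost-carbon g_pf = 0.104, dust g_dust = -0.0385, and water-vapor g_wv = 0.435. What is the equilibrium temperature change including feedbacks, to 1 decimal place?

3.0 °C

Total gain g = -0.238 + 0.1 + 0.104 − 0.0385 + 0.435 = 0.3625.
Amplification A = 1/(1 − 0.3625) = 1.569.
ΔT = 1.94 × 1.569 = 3.0 °C.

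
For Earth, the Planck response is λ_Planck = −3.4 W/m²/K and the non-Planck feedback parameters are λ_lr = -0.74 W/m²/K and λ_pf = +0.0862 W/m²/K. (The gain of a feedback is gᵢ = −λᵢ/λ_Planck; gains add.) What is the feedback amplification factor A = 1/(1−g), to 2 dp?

Convert to gains: g_lr = -0.74/3.4 = -0.2176; g_pf = 0.0862/3.4 = 0.02535.
Total gain g = -0.19225.
A = 1/(1 + 0.19225) = 0.84.

0.84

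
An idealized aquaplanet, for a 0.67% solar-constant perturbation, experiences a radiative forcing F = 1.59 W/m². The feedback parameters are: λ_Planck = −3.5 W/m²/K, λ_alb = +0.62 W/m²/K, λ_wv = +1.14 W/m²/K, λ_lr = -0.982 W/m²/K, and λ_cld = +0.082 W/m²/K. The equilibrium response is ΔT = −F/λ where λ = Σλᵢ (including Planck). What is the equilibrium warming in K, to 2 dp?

Net feedback parameter λ = (−3.5) + (+0.62) + (+1.14) + (-0.982) + (+0.082) = -2.64 W/m²/K.
ΔT = −F/λ = −1.59/(-2.64) = 0.60 K.

0.60 K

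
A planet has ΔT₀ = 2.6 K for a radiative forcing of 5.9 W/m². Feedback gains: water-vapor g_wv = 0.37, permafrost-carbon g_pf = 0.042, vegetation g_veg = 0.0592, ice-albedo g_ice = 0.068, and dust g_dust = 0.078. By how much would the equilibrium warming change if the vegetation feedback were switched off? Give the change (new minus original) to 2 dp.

-0.91 K

Original: g = 0.6172, ΔT = 2.6/(1−0.6172) = 6.7921 K.
Without vegetation: g' = 0.558, ΔT' = 2.6/(1−0.558) = 5.8824 K.
Change = 5.8824 − 6.7921 = -0.91 K.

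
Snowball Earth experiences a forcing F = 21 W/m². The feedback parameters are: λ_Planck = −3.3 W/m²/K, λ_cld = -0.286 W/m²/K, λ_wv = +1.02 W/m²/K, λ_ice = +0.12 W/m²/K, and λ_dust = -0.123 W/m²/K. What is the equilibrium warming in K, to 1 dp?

Net feedback parameter λ = (−3.3) + (-0.286) + (+1.02) + (+0.12) + (-0.123) = -2.569 W/m²/K.
ΔT = −F/λ = −21/(-2.569) = 8.2 K.

8.2 K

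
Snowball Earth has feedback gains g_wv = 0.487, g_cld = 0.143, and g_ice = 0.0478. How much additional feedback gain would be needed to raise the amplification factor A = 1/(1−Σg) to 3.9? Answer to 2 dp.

Current total gain = 0.6778.
Target gain for A = 3.9: g* = 1 − 1/3.9 = 0.7436.
Additional gain needed = 0.7436 − 0.6778 = 0.07.

0.07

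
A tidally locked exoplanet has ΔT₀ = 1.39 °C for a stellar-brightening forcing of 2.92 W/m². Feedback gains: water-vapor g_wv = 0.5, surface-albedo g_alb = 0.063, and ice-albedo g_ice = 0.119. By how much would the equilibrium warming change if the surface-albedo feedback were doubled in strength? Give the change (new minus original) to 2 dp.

1.08 °C

Original: g = 0.682, ΔT = 1.39/(1−0.682) = 4.3711 °C.
With doubled surface-albedo: g' = 0.745, ΔT' = 1.39/(1−0.745) = 5.4510 °C.
Change = 5.4510 − 4.3711 = 1.08 °C.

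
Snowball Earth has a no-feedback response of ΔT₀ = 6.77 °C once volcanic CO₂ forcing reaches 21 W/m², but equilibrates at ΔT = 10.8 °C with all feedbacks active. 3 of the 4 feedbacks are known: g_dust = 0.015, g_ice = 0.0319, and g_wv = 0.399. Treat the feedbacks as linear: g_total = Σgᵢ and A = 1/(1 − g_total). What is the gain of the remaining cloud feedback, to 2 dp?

Amplification A = ΔT/ΔT₀ = 10.8/6.77 = 1.595.
Total gain g = 1 − 1/A = 1 − 1/1.595 = 0.373.
Known gains sum to 0.015 + 0.0319 + 0.399 = 0.4459.
g_cld = 0.373 − 0.4459 = -0.07.

-0.07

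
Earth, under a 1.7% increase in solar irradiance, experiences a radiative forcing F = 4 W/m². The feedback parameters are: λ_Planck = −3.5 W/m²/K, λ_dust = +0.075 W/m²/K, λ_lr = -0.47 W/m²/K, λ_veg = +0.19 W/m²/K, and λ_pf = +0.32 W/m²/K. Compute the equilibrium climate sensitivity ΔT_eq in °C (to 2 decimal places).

1.18 °C

Net feedback parameter λ = (−3.5) + (+0.075) + (-0.47) + (+0.19) + (+0.32) = -3.385 W/m²/K.
ΔT = −F/λ = −4/(-3.385) = 1.18 °C.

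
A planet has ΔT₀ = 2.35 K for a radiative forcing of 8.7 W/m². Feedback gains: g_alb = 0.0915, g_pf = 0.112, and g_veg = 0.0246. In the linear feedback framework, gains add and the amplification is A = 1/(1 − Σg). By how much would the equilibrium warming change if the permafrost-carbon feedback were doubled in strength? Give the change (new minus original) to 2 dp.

Original: g = 0.2281, ΔT = 2.35/(1−0.2281) = 3.0444 K.
With doubled permafrost-carbon: g' = 0.3401, ΔT' = 2.35/(1−0.3401) = 3.5611 K.
Change = 3.5611 − 3.0444 = 0.52 K.

0.52 K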